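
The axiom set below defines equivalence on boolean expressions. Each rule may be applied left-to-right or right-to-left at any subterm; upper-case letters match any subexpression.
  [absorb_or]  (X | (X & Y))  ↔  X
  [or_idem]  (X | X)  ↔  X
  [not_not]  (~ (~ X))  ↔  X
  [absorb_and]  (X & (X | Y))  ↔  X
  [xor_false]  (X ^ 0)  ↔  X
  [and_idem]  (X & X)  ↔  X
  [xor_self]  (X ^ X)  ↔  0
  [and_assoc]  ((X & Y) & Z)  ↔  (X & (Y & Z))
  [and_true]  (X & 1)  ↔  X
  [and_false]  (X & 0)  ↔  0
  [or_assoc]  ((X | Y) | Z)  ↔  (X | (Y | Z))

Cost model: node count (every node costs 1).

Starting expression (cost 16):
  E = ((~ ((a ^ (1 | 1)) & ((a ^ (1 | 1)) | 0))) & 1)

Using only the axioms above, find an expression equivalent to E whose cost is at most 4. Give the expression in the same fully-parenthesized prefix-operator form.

(~ (a ^ 1))   [cost 4]

1. [absorb_and →] ((a ^ (1 | 1)) & ((a ^ (1 | 1)) | 0))  →  (a ^ (1 | 1));  E = ((~ (a ^ (1 | 1))) & 1)
2. [and_true →] ((~ (a ^ (1 | 1))) & 1)  →  (~ (a ^ (1 | 1)))
3. [or_idem →] (1 | 1)  →  1;  cost 4 ≤ 4, done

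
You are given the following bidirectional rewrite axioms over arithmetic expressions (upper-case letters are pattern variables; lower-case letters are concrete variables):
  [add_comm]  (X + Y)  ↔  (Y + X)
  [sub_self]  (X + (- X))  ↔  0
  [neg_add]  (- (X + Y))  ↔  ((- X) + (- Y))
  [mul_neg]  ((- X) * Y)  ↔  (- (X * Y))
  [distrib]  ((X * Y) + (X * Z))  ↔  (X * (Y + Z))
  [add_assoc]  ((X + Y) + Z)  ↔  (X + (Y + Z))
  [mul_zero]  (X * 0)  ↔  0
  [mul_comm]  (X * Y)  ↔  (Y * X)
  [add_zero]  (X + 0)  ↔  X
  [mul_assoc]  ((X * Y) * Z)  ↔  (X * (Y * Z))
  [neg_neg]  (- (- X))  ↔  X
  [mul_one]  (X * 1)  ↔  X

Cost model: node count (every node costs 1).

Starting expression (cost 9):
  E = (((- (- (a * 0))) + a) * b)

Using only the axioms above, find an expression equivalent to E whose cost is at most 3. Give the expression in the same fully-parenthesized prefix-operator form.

(a * b)   [cost 3]

1. [neg_neg →] (- (- (a * 0)))  →  (a * 0);  E = (((a * 0) + a) * b)
2. [add_comm →] ((a * 0) + a)  →  (a + (a * 0));  E = ((a + (a * 0)) * b)
3. [mul_zero →] (a * 0)  →  0;  E = ((a + 0) * b)
4. [add_zero →] (a + 0)  →  a;  cost 3 ≤ 3, done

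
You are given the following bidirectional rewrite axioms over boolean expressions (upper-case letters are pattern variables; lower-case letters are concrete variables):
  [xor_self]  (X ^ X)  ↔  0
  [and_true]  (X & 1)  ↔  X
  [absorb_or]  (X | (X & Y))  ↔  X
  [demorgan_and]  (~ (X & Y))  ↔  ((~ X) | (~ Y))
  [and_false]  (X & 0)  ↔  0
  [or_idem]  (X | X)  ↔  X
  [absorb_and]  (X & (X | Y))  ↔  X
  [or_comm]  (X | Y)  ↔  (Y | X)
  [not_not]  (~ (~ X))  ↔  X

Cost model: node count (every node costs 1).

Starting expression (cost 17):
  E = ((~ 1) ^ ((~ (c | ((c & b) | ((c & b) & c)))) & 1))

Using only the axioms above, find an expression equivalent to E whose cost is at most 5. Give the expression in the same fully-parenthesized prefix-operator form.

((~ 1) ^ (~ c))   [cost 5]

step 1: absorb_or (→) rewrites ((c & b) | ((c & b) & c)) into (c & b), now ((~ 1) ^ ((~ (c | (c & b))) & 1))
step 2: absorb_or (→) rewrites (c | (c & b)) into c, now ((~ 1) ^ ((~ c) & 1))
step 3: and_true (→) rewrites ((~ c) & 1) into (~ c), reaching cost 5 (bound 5)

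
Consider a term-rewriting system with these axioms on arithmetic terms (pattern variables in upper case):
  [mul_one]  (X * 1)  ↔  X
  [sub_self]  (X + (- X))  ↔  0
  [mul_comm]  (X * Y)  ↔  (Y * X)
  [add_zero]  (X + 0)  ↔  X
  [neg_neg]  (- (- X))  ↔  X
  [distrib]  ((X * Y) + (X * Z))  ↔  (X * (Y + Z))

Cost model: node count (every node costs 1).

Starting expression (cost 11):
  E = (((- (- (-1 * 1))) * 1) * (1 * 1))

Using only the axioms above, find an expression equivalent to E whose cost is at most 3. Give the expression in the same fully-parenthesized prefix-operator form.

(- (- -1))   [cost 3]

step 1: mul_one (→) rewrites ((- (- (-1 * 1))) * 1) into (- (- (-1 * 1))), now ((- (- (-1 * 1))) * (1 * 1))
step 2: mul_one (→) rewrites (1 * 1) into 1, now ((- (- (-1 * 1))) * 1)
step 3: mul_one (→) rewrites ((- (- (-1 * 1))) * 1) into (- (- (-1 * 1)))
step 4: mul_one (→) rewrites (-1 * 1) into -1, reaching cost 3 (bound 3)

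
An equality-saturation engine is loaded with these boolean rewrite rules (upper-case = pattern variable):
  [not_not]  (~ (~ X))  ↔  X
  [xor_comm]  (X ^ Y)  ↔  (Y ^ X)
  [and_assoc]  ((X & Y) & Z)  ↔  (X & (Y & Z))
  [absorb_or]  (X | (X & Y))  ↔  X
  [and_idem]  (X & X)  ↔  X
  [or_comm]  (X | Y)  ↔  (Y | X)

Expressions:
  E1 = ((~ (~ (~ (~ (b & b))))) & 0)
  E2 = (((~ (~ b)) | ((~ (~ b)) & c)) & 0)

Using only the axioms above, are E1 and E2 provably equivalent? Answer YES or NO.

YES

step 1: not_not (→) rewrites (~ (~ (b & b))) into (b & b), now ((~ (~ (b & b))) & 0)
step 2: not_not (→) rewrites (~ (~ (b & b))) into (b & b), now ((b & b) & 0)
step 3: and_idem (→) rewrites (b & b) into b, now (b & 0)
step 4: absorb_or (←) rewrites b into (b | (b & c)), now ((b | (b & c)) & 0)
step 5: not_not (←) rewrites b into (~ (~ b)), now (((~ (~ b)) | (b & c)) & 0)
step 6: not_not (←) rewrites b into (~ (~ b)), which is E2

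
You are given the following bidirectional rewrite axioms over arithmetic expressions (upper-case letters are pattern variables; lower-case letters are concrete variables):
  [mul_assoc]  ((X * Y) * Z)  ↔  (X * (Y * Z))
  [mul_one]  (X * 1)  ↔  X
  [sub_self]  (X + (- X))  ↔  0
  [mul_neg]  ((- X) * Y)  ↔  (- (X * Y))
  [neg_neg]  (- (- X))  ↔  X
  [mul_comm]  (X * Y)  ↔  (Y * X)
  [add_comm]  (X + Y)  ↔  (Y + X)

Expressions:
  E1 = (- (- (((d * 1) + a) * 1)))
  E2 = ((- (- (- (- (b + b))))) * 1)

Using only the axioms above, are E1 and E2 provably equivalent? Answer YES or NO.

The axioms are sound identities: if E1 ↔* E2 then E1 and E2 evaluate identically under any assignment.
Under a=0, b=0, d=1: E1 evaluates to 1, E2 to 0. Distinct ⇒ no rewrite sequence connects them.

NO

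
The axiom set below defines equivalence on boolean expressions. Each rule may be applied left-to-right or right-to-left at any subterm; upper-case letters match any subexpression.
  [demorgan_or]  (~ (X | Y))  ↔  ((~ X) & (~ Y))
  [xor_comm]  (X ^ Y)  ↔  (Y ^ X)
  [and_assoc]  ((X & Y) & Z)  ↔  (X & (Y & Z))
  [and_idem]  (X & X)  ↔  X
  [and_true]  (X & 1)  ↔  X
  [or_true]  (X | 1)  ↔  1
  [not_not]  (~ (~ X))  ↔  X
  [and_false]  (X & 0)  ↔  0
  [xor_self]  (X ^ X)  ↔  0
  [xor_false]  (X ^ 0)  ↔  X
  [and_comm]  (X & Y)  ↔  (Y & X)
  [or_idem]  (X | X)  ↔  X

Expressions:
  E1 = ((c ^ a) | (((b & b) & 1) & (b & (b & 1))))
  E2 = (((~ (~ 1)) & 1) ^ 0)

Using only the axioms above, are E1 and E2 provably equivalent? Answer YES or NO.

The axioms are sound identities: if E1 ↔* E2 then E1 and E2 evaluate identically under any assignment.
Under a=0, b=0, c=0: E1 evaluates to 0, E2 to 1. Distinct ⇒ no rewrite sequence connects them.

NO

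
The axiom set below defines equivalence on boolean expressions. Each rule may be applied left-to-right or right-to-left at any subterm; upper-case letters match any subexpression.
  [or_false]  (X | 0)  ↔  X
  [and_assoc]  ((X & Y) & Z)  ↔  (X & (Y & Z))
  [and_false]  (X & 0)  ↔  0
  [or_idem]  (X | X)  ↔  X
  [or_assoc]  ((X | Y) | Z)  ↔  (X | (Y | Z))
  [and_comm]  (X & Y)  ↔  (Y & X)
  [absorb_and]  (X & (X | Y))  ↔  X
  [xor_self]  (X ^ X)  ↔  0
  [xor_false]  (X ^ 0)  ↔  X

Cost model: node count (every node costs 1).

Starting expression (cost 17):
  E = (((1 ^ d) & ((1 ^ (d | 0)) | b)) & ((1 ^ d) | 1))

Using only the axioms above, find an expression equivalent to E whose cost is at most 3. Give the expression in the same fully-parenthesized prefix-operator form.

(1) (d | 0)  =[or_false →]=  d    ⊢ (((1 ^ d) & ((1 ^ d) | b)) & ((1 ^ d) | 1))
(2) ((1 ^ d) & ((1 ^ d) | b))  =[absorb_and →]=  (1 ^ d)    ⊢ ((1 ^ d) & ((1 ^ d) | 1))
(3) ((1 ^ d) & ((1 ^ d) | 1))  =[absorb_and →]=  (1 ^ d)    ⊢ cost 3, within 3

(1 ^ d)   [cost 3]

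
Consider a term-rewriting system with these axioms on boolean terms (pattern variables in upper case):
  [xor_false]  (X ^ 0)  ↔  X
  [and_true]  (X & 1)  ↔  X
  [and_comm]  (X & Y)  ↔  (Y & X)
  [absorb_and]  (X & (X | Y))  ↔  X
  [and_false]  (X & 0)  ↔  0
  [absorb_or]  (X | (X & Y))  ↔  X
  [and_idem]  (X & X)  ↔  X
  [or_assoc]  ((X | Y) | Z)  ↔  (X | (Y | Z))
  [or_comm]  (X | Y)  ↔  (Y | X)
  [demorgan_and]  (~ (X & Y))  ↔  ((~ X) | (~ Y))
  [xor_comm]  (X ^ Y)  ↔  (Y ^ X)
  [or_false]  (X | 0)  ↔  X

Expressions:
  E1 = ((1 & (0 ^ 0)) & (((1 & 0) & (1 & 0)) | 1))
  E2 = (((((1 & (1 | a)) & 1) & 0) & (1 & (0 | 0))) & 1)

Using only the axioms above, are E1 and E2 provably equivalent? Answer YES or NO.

1. [and_idem →] ((1 & 0) & (1 & 0))  →  (1 & 0);  E1 = ((1 & (0 ^ 0)) & ((1 & 0) | 1))
2. [xor_false →] (0 ^ 0)  →  0;  E1 = ((1 & 0) & ((1 & 0) | 1))
3. [absorb_and →] ((1 & 0) & ((1 & 0) | 1))  →  (1 & 0)
4. [and_idem ←] (1 & 0)  →  ((1 & 0) & (1 & 0))
5. [and_idem ←] 1  →  (1 & 1);  E1 = (((1 & 1) & 0) & (1 & 0))
6. [absorb_and ←] 1  →  (1 & (1 | a));  E1 = ((((1 & (1 | a)) & 1) & 0) & (1 & 0))
7. [or_false ←] 0  →  (0 | 0);  E1 = ((((1 & (1 | a)) & 1) & 0) & (1 & (0 | 0)))
8. [and_true ←] ((((1 & (1 | a)) & 1) & 0) & (1 & (0 | 0)))  →  (((((1 & (1 | a)) & 1) & 0) & (1 & (0 | 0))) & 1);  this is E2

YES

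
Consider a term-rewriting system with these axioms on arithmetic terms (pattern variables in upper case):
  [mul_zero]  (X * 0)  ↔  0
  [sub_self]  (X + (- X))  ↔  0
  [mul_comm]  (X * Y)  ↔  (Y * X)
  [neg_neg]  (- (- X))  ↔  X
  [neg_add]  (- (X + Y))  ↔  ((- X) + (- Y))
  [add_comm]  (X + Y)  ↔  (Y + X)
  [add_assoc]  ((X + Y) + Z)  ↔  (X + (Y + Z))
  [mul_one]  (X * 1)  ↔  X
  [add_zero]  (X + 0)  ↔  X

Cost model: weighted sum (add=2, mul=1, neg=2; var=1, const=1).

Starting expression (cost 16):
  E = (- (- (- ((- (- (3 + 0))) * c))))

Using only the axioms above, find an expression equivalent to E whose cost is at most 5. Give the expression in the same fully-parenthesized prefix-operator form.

1. [add_zero →] (3 + 0)  →  3;  E = (- (- (- ((- (- 3)) * c))))
2. [neg_neg →] (- (- 3))  →  3;  E = (- (- (- (3 * c))))
3. [neg_neg →] (- (- (- (3 * c))))  →  (- (3 * c));  cost 5 ≤ 5, done

(- (3 * c))   [cost 5]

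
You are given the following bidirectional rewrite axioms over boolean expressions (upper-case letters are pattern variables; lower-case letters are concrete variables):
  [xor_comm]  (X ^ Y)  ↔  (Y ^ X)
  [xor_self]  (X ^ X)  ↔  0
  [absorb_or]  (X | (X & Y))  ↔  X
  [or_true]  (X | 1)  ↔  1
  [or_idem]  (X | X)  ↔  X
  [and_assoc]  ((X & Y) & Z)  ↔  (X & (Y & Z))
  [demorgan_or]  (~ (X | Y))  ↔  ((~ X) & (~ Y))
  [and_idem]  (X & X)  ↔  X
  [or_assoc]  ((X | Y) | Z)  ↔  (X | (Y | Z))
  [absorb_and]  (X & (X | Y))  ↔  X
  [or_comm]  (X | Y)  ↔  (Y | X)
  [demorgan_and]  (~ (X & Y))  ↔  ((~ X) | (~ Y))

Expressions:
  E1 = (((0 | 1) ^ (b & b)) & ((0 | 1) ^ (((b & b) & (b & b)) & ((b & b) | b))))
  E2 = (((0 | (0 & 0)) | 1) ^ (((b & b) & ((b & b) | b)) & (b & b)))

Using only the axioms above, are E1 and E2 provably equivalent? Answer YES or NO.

step 1: and_idem (→) rewrites ((b & b) & (b & b)) into (b & b), now (((0 | 1) ^ (b & b)) & ((0 | 1) ^ ((b & b) & ((b & b) | b))))
step 2: absorb_and (→) rewrites ((b & b) & ((b & b) | b)) into (b & b), now (((0 | 1) ^ (b & b)) & ((0 | 1) ^ (b & b)))
step 3: and_idem (→) rewrites (((0 | 1) ^ (b & b)) & ((0 | 1) ^ (b & b))) into ((0 | 1) ^ (b & b))
step 4: and_idem (←) rewrites (b & b) into ((b & b) & (b & b)), now ((0 | 1) ^ ((b & b) & (b & b)))
step 5: absorb_or (←) rewrites 0 into (0 | (0 & 0)), now (((0 | (0 & 0)) | 1) ^ ((b & b) & (b & b)))
step 6: absorb_and (←) rewrites (b & b) into ((b & b) & ((b & b) | b)), which is E2

YES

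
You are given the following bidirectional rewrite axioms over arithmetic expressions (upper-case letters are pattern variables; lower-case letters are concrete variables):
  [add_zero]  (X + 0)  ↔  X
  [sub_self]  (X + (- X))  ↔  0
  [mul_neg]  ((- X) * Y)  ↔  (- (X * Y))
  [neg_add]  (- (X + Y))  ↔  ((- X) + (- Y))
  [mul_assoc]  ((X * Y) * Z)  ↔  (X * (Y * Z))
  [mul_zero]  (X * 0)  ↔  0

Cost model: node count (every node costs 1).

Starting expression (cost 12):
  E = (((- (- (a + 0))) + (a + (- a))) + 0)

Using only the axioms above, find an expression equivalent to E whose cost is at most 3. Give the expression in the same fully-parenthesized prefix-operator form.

1. [add_zero →] (((- (- (a + 0))) + (a + (- a))) + 0)  →  ((- (- (a + 0))) + (a + (- a)))
2. [add_zero →] (a + 0)  →  a;  E = ((- (- a)) + (a + (- a)))
3. [sub_self →] (a + (- a))  →  0;  E = ((- (- a)) + 0)
4. [add_zero →] ((- (- a)) + 0)  →  (- (- a));  cost 3 ≤ 3, done

(- (- a))   [cost 3]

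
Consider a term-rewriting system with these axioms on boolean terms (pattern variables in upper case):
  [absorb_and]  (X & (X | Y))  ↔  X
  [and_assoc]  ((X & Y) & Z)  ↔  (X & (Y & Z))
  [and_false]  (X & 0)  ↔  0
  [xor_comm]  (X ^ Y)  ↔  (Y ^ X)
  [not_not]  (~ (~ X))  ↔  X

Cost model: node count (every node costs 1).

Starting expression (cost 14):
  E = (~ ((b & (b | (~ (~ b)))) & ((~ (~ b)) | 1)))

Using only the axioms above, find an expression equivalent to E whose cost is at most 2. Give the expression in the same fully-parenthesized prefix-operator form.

(~ b)   [cost 2]

1. [not_not →] (~ (~ b))  →  b;  E = (~ ((b & (b | b)) & ((~ (~ b)) | 1)))
2. [absorb_and →] (b & (b | b))  →  b;  E = (~ (b & ((~ (~ b)) | 1)))
3. [not_not →] (~ (~ b))  →  b;  E = (~ (b & (b | 1)))
4. [absorb_and →] (b & (b | 1))  →  b;  cost 2 ≤ 2, done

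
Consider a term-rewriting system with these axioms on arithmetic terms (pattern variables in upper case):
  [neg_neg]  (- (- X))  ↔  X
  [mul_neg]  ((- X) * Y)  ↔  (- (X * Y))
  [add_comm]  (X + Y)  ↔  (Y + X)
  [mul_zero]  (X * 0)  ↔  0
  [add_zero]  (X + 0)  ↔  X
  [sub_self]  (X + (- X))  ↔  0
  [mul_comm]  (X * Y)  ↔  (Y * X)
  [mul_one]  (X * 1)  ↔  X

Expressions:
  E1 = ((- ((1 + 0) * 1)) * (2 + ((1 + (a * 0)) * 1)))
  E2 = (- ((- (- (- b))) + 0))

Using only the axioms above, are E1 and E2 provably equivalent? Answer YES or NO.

Every axiom is a valid identity, so a rewrite proof would force E1 and E2 to agree under every assignment.
At a=0, b=0: E1 = -3 but E2 = 0; they differ, so no derivation exists.

NO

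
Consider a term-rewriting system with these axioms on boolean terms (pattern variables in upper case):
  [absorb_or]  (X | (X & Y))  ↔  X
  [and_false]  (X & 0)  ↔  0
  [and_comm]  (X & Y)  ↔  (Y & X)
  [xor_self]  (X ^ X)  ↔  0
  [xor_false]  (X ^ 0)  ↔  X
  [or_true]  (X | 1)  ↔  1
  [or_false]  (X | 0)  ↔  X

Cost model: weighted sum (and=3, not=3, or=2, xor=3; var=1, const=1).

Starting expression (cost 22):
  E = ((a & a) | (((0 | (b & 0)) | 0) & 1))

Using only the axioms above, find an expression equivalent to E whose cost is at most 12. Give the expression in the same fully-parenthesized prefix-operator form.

((a & a) | (0 & 1))   [cost 12]

step 1: and_comm (→) rewrites (b & 0) into (0 & b), now ((a & a) | (((0 | (0 & b)) | 0) & 1))
step 2: or_false (→) rewrites ((0 | (0 & b)) | 0) into (0 | (0 & b)), now ((a & a) | ((0 | (0 & b)) & 1))
step 3: absorb_or (→) rewrites (0 | (0 & b)) into 0, reaching cost 12 (bound 12)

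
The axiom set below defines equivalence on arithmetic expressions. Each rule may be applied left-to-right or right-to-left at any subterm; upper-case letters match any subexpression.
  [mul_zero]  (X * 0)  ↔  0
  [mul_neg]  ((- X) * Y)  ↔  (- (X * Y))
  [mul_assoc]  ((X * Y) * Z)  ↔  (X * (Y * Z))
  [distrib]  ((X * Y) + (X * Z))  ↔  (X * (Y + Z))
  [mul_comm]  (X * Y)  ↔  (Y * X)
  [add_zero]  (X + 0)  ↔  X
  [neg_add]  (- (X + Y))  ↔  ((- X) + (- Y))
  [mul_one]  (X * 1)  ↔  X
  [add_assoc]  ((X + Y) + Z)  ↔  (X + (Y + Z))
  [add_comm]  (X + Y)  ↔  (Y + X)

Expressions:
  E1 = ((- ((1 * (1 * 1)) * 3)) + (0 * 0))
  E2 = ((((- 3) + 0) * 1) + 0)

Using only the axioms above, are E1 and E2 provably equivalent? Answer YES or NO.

YES

1. [mul_one →] (1 * 1)  →  1;  E1 = ((- ((1 * 1) * 3)) + (0 * 0))
2. [mul_zero →] (0 * 0)  →  0;  E1 = ((- ((1 * 1) * 3)) + 0)
3. [add_zero →] ((- ((1 * 1) * 3)) + 0)  →  (- ((1 * 1) * 3))
4. [mul_one →] (1 * 1)  →  1;  E1 = (- (1 * 3))
5. [mul_comm →] (1 * 3)  →  (3 * 1);  E1 = (- (3 * 1))
6. [mul_one →] (3 * 1)  →  3;  E1 = (- 3)
7. [add_zero ←] (- 3)  →  ((- 3) + 0)
8. [add_zero ←] ((- 3) + 0)  →  (((- 3) + 0) + 0)
9. [mul_one ←] ((- 3) + 0)  →  (((- 3) + 0) * 1);  this is E2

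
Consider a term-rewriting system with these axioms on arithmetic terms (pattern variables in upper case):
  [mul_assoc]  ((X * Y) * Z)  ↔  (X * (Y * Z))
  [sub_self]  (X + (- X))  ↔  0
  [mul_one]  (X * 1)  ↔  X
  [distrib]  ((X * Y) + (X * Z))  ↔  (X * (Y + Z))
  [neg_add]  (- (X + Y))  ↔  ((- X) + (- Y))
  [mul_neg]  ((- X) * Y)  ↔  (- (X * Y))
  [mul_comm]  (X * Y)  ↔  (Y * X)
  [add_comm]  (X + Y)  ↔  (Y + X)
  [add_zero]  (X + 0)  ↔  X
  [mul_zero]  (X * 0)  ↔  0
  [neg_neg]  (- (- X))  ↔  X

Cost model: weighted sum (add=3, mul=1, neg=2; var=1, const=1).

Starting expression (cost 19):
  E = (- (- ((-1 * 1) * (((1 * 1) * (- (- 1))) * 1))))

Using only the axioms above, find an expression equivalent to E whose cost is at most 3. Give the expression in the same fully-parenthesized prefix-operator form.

step 1: neg_neg (→) rewrites (- (- ((-1 * 1) * (((1 * 1) * (- (- 1))) * 1)))) into ((-1 * 1) * (((1 * 1) * (- (- 1))) * 1))
step 2: neg_neg (→) rewrites (- (- 1)) into 1, now ((-1 * 1) * (((1 * 1) * 1) * 1))
step 3: mul_one (→) rewrites (1 * 1) into 1, now ((-1 * 1) * ((1 * 1) * 1))
step 4: mul_one (→) rewrites (1 * 1) into 1, now ((-1 * 1) * (1 * 1))
step 5: mul_one (→) rewrites (1 * 1) into 1, now ((-1 * 1) * 1)
step 6: mul_one (→) rewrites (-1 * 1) into -1, reaching cost 3 (bound 3)

(-1 * 1)   [cost 3]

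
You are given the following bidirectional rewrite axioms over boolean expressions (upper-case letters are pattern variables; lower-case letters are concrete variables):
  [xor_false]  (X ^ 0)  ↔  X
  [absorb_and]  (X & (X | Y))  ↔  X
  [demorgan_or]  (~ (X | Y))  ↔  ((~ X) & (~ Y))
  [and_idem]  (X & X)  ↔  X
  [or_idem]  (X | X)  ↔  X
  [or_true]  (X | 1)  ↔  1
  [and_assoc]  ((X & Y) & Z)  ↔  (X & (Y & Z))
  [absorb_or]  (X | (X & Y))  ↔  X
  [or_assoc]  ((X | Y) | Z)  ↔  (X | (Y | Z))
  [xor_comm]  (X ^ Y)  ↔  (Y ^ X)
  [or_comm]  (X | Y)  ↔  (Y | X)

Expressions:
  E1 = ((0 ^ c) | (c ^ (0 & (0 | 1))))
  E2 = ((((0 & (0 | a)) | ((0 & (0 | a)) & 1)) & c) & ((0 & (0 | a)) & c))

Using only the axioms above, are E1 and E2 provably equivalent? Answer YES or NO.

The axioms are sound identities: if E1 ↔* E2 then E1 and E2 evaluate identically under any assignment.
Under a=0, c=1: E1 evaluates to 1, E2 to 0. Distinct ⇒ no rewrite sequence connects them.

NO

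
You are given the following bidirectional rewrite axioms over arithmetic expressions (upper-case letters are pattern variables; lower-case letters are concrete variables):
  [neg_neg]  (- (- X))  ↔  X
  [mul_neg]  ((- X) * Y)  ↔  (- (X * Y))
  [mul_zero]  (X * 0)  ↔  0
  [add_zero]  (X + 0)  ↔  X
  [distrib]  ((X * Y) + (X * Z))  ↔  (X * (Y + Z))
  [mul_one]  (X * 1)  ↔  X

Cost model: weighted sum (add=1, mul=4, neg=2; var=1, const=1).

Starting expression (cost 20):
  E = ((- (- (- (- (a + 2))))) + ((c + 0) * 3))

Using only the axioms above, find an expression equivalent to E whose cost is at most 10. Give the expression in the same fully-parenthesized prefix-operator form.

((a + 2) + (c * 3))   [cost 10]

(1) (- (- (a + 2)))  =[neg_neg →]=  (a + 2)    ⊢ ((- (- (a + 2))) + ((c + 0) * 3))
(2) (- (- (a + 2)))  =[neg_neg →]=  (a + 2)    ⊢ ((a + 2) + ((c + 0) * 3))
(3) (c + 0)  =[add_zero →]=  c    ⊢ cost 10, within 10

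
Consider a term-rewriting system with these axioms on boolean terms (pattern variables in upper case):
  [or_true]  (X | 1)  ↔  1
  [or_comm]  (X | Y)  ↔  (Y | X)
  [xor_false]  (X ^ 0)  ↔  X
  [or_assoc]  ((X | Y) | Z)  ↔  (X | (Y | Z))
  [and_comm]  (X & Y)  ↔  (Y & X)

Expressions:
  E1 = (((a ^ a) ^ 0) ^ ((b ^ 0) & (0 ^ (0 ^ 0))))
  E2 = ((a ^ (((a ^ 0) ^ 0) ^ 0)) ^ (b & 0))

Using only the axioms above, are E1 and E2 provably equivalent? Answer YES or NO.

YES

step 1: xor_false (→) rewrites (0 ^ 0) into 0, now (((a ^ a) ^ 0) ^ ((b ^ 0) & (0 ^ 0)))
step 2: xor_false (→) rewrites (b ^ 0) into b, now (((a ^ a) ^ 0) ^ (b & (0 ^ 0)))
step 3: xor_false (→) rewrites ((a ^ a) ^ 0) into (a ^ a), now ((a ^ a) ^ (b & (0 ^ 0)))
step 4: xor_false (→) rewrites (0 ^ 0) into 0, now ((a ^ a) ^ (b & 0))
step 5: xor_false (←) rewrites a into (a ^ 0), now ((a ^ (a ^ 0)) ^ (b & 0))
step 6: xor_false (←) rewrites a into (a ^ 0), now ((a ^ ((a ^ 0) ^ 0)) ^ (b & 0))
step 7: xor_false (←) rewrites ((a ^ 0) ^ 0) into (((a ^ 0) ^ 0) ^ 0), which is E2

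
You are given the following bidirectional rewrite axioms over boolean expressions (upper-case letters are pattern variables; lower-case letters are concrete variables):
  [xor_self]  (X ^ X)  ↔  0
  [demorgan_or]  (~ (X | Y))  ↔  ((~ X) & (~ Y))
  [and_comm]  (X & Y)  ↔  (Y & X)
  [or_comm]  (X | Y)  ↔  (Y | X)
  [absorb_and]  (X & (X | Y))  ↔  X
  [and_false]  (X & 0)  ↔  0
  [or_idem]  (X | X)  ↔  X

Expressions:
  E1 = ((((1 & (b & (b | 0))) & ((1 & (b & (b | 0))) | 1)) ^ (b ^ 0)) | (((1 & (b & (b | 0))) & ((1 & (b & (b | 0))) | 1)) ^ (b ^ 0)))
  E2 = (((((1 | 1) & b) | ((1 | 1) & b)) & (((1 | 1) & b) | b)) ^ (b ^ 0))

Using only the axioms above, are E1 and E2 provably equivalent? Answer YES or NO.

1. [or_idem →] ((((1 & (b & (b | 0))) & ((1 & (b & (b | 0))) | 1)) ^ (b ^ 0)) | (((1 & (b & (b | 0))) & ((1 & (b & (b | 0))) | 1)) ^ (b ^ 0)))  →  (((1 & (b & (b | 0))) & ((1 & (b & (b | 0))) | 1)) ^ (b ^ 0))
2. [absorb_and →] ((1 & (b & (b | 0))) & ((1 & (b & (b | 0))) | 1))  →  (1 & (b & (b | 0)));  E1 = ((1 & (b & (b | 0))) ^ (b ^ 0))
3. [absorb_and →] (b & (b | 0))  →  b;  E1 = ((1 & b) ^ (b ^ 0))
4. [or_idem ←] 1  →  (1 | 1);  E1 = (((1 | 1) & b) ^ (b ^ 0))
5. [absorb_and ←] ((1 | 1) & b)  →  (((1 | 1) & b) & (((1 | 1) & b) | b));  E1 = ((((1 | 1) & b) & (((1 | 1) & b) | b)) ^ (b ^ 0))
6. [or_idem ←] ((1 | 1) & b)  →  (((1 | 1) & b) | ((1 | 1) & b));  this is E2

YES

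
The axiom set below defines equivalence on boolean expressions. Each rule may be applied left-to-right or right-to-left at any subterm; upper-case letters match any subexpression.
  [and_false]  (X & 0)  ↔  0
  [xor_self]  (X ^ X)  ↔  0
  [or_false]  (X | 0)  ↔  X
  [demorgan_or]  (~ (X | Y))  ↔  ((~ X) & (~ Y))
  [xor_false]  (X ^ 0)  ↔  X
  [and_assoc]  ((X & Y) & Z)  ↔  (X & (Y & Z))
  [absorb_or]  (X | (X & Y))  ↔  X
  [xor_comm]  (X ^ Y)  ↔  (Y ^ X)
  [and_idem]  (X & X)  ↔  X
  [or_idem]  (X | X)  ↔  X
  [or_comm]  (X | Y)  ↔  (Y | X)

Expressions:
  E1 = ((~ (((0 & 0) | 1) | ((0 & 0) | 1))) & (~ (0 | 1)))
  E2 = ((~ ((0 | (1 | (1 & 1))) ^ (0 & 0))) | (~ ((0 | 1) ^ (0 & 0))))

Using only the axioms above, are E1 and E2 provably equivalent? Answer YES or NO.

YES

step 1: or_idem (→) rewrites (((0 & 0) | 1) | ((0 & 0) | 1)) into ((0 & 0) | 1), now ((~ ((0 & 0) | 1)) & (~ (0 | 1)))
step 2: and_idem (→) rewrites (0 & 0) into 0, now ((~ (0 | 1)) & (~ (0 | 1)))
step 3: and_idem (→) rewrites ((~ (0 | 1)) & (~ (0 | 1))) into (~ (0 | 1))
step 4: xor_false (←) rewrites (0 | 1) into ((0 | 1) ^ 0), now (~ ((0 | 1) ^ 0))
step 5: and_idem (←) rewrites 0 into (0 & 0), now (~ ((0 | 1) ^ (0 & 0)))
step 6: or_idem (←) rewrites (~ ((0 | 1) ^ (0 & 0))) into ((~ ((0 | 1) ^ (0 & 0))) | (~ ((0 | 1) ^ (0 & 0))))
step 7: absorb_or (←) rewrites 1 into (1 | (1 & 1)), which is E2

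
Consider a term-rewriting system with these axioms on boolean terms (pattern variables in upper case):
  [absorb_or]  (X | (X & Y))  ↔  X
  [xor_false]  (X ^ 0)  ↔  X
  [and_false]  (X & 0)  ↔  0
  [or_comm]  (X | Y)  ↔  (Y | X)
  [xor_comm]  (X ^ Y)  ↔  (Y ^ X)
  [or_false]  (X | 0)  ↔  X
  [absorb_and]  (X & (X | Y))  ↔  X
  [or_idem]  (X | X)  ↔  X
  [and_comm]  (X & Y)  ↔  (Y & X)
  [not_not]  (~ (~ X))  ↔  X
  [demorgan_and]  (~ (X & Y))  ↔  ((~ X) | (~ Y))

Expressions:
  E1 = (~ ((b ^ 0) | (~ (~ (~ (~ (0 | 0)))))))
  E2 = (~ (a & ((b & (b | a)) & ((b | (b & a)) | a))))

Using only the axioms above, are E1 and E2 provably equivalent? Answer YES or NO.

All listed rules preserve value, hence provable equivalence implies equal values everywhere; look for a separating assignment.
a=0, b=1 gives E1 ↦ 0, E2 ↦ 1; values differ ⇒ not provably equivalent.

NO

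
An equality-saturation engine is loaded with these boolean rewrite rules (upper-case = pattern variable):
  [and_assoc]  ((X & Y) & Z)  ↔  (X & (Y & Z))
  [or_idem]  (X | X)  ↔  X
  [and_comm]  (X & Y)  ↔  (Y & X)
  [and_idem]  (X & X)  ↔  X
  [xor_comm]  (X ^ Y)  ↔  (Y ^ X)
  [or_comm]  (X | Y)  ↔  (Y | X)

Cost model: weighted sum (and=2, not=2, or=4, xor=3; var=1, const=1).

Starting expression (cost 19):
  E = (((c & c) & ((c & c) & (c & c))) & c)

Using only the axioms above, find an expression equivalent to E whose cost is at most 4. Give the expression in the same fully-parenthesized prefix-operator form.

1. [and_idem →] ((c & c) & (c & c))  →  (c & c);  E = (((c & c) & (c & c)) & c)
2. [and_idem →] ((c & c) & (c & c))  →  (c & c);  E = ((c & c) & c)
3. [and_idem →] (c & c)  →  c;  cost 4 ≤ 4, done

(c & c)   [cost 4]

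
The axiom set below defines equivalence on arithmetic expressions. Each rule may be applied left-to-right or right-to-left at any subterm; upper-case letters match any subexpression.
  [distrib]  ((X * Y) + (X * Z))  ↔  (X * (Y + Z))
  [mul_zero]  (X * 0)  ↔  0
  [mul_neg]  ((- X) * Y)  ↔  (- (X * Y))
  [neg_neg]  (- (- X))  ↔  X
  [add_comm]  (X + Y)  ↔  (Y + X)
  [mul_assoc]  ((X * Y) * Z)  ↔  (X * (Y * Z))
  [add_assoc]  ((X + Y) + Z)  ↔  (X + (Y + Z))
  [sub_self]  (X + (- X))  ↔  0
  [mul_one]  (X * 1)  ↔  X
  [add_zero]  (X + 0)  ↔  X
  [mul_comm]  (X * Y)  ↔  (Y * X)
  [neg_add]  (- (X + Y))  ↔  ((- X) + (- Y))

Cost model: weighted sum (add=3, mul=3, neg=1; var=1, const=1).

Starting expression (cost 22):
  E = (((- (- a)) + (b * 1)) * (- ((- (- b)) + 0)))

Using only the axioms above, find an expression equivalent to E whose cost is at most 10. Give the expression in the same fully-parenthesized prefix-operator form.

((a + b) * (- b))   [cost 10]

(1) (- (- b))  =[neg_neg →]=  b    ⊢ (((- (- a)) + (b * 1)) * (- (b + 0)))
(2) (- (- a))  =[neg_neg →]=  a    ⊢ ((a + (b * 1)) * (- (b + 0)))
(3) (b * 1)  =[mul_one →]=  b    ⊢ ((a + b) * (- (b + 0)))
(4) (b + 0)  =[add_zero →]=  b    ⊢ cost 10, within 10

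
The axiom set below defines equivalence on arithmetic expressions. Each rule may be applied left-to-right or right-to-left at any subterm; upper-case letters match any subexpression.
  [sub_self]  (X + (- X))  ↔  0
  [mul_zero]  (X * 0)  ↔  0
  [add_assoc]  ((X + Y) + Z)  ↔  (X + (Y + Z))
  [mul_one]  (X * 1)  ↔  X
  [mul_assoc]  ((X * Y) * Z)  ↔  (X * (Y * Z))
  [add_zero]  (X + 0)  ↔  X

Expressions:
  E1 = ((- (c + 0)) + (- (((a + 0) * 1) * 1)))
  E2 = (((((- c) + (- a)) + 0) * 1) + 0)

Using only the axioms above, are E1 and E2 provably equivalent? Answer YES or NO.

(1) (((a + 0) * 1) * 1)  =[mul_assoc →]=  ((a + 0) * (1 * 1))    ⊢ ((- (c + 0)) + (- ((a + 0) * (1 * 1))))
(2) (c + 0)  =[add_zero →]=  c    ⊢ ((- c) + (- ((a + 0) * (1 * 1))))
(3) (1 * 1)  =[mul_one →]=  1    ⊢ ((- c) + (- ((a + 0) * 1)))
(4) ((a + 0) * 1)  =[mul_one →]=  (a + 0)    ⊢ ((- c) + (- (a + 0)))
(5) (a + 0)  =[add_zero →]=  a    ⊢ ((- c) + (- a))
(6) ((- c) + (- a))  =[add_zero ←]=  (((- c) + (- a)) + 0)
(7) (((- c) + (- a)) + 0)  =[add_zero ←]=  ((((- c) + (- a)) + 0) + 0)
(8) (((- c) + (- a)) + 0)  =[mul_one ←]=  ((((- c) + (- a)) + 0) * 1)    ⊢ E2

YES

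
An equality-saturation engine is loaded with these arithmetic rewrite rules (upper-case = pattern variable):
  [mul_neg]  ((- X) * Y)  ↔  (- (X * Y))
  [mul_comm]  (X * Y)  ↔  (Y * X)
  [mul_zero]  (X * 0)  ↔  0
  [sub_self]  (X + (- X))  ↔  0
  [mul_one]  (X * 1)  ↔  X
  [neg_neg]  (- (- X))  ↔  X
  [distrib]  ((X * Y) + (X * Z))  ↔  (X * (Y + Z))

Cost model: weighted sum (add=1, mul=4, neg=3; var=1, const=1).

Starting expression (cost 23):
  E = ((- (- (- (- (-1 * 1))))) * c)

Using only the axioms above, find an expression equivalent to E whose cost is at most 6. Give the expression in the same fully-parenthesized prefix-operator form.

1. [neg_neg →] (- (- (- (- (-1 * 1)))))  →  (- (- (-1 * 1)));  E = ((- (- (-1 * 1))) * c)
2. [neg_neg →] (- (- (-1 * 1)))  →  (-1 * 1);  E = ((-1 * 1) * c)
3. [mul_one →] (-1 * 1)  →  -1;  cost 6 ≤ 6, done

(-1 * c)   [cost 6]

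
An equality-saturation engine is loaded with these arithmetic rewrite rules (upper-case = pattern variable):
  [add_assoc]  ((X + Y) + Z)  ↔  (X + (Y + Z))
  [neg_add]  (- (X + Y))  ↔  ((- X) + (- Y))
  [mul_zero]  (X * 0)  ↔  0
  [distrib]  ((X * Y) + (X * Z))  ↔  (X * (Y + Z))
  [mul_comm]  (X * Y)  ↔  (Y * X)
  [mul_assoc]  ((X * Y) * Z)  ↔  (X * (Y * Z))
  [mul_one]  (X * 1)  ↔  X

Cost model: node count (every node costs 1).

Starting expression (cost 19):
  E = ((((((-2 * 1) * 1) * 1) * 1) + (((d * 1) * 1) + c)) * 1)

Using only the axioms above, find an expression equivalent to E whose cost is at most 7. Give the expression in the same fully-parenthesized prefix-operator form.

((-2 * 1) + (d + c))   [cost 7]

(1) (-2 * 1)  =[mul_one →]=  -2    ⊢ (((((-2 * 1) * 1) * 1) + (((d * 1) * 1) + c)) * 1)
(2) ((-2 * 1) * 1)  =[mul_one →]=  (-2 * 1)    ⊢ ((((-2 * 1) * 1) + (((d * 1) * 1) + c)) * 1)
(3) ((-2 * 1) * 1)  =[mul_one →]=  (-2 * 1)    ⊢ (((-2 * 1) + (((d * 1) * 1) + c)) * 1)
(4) (((-2 * 1) + (((d * 1) * 1) + c)) * 1)  =[mul_one →]=  ((-2 * 1) + (((d * 1) * 1) + c))
(5) (d * 1)  =[mul_one →]=  d    ⊢ ((-2 * 1) + ((d * 1) + c))
(6) (d * 1)  =[mul_one →]=  d    ⊢ cost 7, within 7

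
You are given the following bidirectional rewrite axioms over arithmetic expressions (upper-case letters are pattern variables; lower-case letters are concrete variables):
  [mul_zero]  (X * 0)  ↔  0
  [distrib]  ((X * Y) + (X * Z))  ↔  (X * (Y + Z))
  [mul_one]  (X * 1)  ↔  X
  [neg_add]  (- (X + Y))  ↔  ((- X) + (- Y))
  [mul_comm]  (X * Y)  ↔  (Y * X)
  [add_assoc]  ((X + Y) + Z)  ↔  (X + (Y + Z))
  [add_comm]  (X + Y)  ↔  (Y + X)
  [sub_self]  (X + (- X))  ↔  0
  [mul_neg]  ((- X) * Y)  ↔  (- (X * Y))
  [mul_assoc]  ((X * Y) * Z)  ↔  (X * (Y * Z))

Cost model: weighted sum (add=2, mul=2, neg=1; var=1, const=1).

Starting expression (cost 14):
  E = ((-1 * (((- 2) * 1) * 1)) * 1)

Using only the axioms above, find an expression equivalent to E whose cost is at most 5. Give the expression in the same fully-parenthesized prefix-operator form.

1. [mul_one →] (((- 2) * 1) * 1)  →  ((- 2) * 1);  E = ((-1 * ((- 2) * 1)) * 1)
2. [mul_assoc →] ((-1 * ((- 2) * 1)) * 1)  →  (-1 * (((- 2) * 1) * 1))
3. [mul_comm →] (-1 * (((- 2) * 1) * 1))  →  ((((- 2) * 1) * 1) * -1)
4. [mul_one →] (((- 2) * 1) * 1)  →  ((- 2) * 1);  E = (((- 2) * 1) * -1)
5. [mul_one →] ((- 2) * 1)  →  (- 2);  cost 5 ≤ 5, done

((- 2) * -1)   [cost 5]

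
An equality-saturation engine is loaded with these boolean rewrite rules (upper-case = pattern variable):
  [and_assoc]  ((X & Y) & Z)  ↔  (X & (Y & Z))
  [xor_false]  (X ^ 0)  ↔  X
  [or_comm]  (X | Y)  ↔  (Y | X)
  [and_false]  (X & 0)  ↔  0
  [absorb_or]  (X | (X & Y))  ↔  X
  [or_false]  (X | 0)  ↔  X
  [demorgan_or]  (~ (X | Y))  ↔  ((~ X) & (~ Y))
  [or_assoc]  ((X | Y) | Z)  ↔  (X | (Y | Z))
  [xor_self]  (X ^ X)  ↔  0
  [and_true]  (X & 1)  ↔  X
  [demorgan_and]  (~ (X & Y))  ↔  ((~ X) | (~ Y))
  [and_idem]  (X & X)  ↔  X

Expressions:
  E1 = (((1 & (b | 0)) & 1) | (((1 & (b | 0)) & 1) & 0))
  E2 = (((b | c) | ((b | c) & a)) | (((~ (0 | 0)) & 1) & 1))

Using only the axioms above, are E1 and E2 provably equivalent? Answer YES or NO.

NO

Every axiom is a valid identity, so a rewrite proof would force E1 and E2 to agree under every assignment.
At a=0, b=0, c=0: E1 = 0 but E2 = 1; they differ, so no derivation exists.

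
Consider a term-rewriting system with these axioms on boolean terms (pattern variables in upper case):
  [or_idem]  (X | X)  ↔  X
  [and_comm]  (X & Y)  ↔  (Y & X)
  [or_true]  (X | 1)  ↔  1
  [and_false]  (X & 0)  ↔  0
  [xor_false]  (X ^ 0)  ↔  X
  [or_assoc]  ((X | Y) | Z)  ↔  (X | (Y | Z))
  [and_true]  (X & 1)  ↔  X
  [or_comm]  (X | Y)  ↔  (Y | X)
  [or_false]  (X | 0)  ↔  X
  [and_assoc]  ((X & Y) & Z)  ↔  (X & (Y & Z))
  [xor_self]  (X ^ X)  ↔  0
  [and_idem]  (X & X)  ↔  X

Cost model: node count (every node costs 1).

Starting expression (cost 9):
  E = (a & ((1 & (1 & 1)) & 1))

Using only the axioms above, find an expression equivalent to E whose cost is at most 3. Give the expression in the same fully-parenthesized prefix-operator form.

(a & 1)   [cost 3]

(1) (1 & 1)  =[and_true →]=  1    ⊢ (a & ((1 & 1) & 1))
(2) ((1 & 1) & 1)  =[and_true →]=  (1 & 1)    ⊢ (a & (1 & 1))
(3) (1 & 1)  =[and_true →]=  1    ⊢ cost 3, within 3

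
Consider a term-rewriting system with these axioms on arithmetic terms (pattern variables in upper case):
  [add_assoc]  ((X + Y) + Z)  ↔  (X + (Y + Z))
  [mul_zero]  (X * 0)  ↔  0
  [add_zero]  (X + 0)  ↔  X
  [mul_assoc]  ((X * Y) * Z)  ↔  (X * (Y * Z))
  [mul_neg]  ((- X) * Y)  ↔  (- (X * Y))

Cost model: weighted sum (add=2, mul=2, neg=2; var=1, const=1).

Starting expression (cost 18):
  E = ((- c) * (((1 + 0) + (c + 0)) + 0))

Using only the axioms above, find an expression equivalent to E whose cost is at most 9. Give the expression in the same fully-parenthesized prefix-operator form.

(1) (c + 0)  =[add_zero →]=  c    ⊢ ((- c) * (((1 + 0) + c) + 0))
(2) (1 + 0)  =[add_zero →]=  1    ⊢ ((- c) * ((1 + c) + 0))
(3) ((1 + c) + 0)  =[add_zero →]=  (1 + c)    ⊢ cost 9, within 9

((- c) * (1 + c))   [cost 9]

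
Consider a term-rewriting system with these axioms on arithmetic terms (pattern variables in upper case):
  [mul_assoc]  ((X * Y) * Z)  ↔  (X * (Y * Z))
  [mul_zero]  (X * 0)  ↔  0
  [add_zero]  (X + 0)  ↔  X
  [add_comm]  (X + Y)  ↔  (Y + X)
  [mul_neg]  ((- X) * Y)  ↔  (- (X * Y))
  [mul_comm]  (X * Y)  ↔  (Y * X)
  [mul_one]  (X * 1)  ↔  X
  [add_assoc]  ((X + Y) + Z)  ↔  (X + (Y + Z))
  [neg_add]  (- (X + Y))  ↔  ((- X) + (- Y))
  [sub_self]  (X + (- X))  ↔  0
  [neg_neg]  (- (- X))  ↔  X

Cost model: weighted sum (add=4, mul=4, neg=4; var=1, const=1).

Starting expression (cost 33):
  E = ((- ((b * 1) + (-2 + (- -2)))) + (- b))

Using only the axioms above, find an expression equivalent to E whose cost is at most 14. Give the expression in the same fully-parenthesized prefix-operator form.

(1) (-2 + (- -2))  =[sub_self →]=  0    ⊢ ((- ((b * 1) + 0)) + (- b))
(2) ((b * 1) + 0)  =[add_zero →]=  (b * 1)    ⊢ ((- (b * 1)) + (- b))
(3) (b * 1)  =[mul_one →]=  b    ⊢ cost 14, within 14

((- b) + (- b))   [cost 14]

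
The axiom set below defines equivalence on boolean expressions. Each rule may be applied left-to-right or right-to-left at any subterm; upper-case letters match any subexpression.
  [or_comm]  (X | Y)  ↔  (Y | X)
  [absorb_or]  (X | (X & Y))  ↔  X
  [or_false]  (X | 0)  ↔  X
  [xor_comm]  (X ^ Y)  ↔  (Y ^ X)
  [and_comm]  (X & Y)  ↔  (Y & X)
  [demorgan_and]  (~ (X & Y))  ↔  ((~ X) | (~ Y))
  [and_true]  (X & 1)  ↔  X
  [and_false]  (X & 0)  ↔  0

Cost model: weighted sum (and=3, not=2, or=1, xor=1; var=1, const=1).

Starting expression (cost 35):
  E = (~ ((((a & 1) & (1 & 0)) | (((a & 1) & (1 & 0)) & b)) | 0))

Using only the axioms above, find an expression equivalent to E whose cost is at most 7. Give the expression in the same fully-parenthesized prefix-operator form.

(~ (a & 0))   [cost 7]

step 1: absorb_or (→) rewrites (((a & 1) & (1 & 0)) | (((a & 1) & (1 & 0)) & b)) into ((a & 1) & (1 & 0)), now (~ (((a & 1) & (1 & 0)) | 0))
step 2: and_false (→) rewrites (1 & 0) into 0, now (~ (((a & 1) & 0) | 0))
step 3: and_true (→) rewrites (a & 1) into a, now (~ ((a & 0) | 0))
step 4: or_false (→) rewrites ((a & 0) | 0) into (a & 0), reaching cost 7 (bound 7)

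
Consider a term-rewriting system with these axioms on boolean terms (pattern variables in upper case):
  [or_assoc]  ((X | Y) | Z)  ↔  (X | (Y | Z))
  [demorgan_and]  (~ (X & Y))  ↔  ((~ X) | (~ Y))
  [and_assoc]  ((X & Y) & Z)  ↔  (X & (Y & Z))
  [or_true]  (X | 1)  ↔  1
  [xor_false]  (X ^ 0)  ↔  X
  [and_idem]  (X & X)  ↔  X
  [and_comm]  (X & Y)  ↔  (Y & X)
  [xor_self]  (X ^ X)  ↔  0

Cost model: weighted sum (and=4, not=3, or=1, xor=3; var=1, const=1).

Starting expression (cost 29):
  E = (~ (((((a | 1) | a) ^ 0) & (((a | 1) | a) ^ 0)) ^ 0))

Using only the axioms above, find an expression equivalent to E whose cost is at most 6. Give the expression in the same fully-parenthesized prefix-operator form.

(~ (1 | a))   [cost 6]

step 1: and_idem (→) rewrites ((((a | 1) | a) ^ 0) & (((a | 1) | a) ^ 0)) into (((a | 1) | a) ^ 0), now (~ ((((a | 1) | a) ^ 0) ^ 0))
step 2: xor_false (→) rewrites (((a | 1) | a) ^ 0) into ((a | 1) | a), now (~ (((a | 1) | a) ^ 0))
step 3: or_true (→) rewrites (a | 1) into 1, now (~ ((1 | a) ^ 0))
step 4: xor_false (→) rewrites ((1 | a) ^ 0) into (1 | a), reaching cost 6 (bound 6)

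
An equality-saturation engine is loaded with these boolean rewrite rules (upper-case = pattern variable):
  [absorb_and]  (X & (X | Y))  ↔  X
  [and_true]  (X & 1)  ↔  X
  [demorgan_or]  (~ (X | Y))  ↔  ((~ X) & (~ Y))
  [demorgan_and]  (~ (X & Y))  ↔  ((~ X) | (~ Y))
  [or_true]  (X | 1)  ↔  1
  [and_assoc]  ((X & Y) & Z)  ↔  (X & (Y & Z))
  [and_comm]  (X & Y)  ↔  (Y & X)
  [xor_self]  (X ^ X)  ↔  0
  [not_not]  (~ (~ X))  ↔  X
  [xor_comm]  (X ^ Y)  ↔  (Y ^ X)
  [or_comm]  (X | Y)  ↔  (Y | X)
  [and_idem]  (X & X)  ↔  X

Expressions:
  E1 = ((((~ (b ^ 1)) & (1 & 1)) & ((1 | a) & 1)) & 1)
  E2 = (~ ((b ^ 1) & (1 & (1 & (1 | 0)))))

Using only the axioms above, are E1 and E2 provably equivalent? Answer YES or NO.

(1) ((((~ (b ^ 1)) & (1 & 1)) & ((1 | a) & 1)) & 1)  =[and_true →]=  (((~ (b ^ 1)) & (1 & 1)) & ((1 | a) & 1))
(2) (((~ (b ^ 1)) & (1 & 1)) & ((1 | a) & 1))  =[and_assoc →]=  ((~ (b ^ 1)) & ((1 & 1) & ((1 | a) & 1)))
(3) (1 & 1)  =[and_idem →]=  1    ⊢ ((~ (b ^ 1)) & (1 & ((1 | a) & 1)))
(4) ((1 | a) & 1)  =[and_true →]=  (1 | a)    ⊢ ((~ (b ^ 1)) & (1 & (1 | a)))
(5) (1 & (1 | a))  =[absorb_and →]=  1    ⊢ ((~ (b ^ 1)) & 1)
(6) ((~ (b ^ 1)) & 1)  =[and_true →]=  (~ (b ^ 1))
(7) (b ^ 1)  =[and_true ←]=  ((b ^ 1) & 1)    ⊢ (~ ((b ^ 1) & 1))
(8) 1  =[and_true ←]=  (1 & 1)    ⊢ (~ ((b ^ 1) & (1 & 1)))
(9) 1  =[absorb_and ←]=  (1 & (1 | 0))    ⊢ E2

YES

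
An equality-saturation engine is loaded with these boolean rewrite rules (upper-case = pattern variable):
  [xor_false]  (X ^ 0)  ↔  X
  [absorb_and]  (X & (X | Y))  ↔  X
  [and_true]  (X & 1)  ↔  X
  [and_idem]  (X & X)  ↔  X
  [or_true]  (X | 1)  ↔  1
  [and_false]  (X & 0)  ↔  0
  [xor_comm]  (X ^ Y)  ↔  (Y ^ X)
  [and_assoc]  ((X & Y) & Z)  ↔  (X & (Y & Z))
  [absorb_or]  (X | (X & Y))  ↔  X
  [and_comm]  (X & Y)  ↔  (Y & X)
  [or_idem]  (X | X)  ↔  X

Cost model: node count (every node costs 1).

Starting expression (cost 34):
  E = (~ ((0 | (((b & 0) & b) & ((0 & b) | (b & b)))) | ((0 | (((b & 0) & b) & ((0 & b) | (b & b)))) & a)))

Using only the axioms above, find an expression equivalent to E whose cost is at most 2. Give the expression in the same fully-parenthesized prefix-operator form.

step 1: absorb_or (→) rewrites ((0 | (((b & 0) & b) & ((0 & b) | (b & b)))) | ((0 | (((b & 0) & b) & ((0 & b) | (b & b)))) & a)) into (0 | (((b & 0) & b) & ((0 & b) | (b & b)))), now (~ (0 | (((b & 0) & b) & ((0 & b) | (b & b)))))
step 2: and_idem (→) rewrites (b & b) into b, now (~ (0 | (((b & 0) & b) & ((0 & b) | b))))
step 3: and_false (→) rewrites (b & 0) into 0, now (~ (0 | ((0 & b) & ((0 & b) | b))))
step 4: absorb_and (→) rewrites ((0 & b) & ((0 & b) | b)) into (0 & b), now (~ (0 | (0 & b)))
step 5: absorb_or (→) rewrites (0 | (0 & b)) into 0, reaching cost 2 (bound 2)

(~ 0)   [cost 2]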